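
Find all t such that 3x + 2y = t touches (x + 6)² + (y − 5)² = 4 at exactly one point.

For a tangent, require d(centre, line) = r = 2.
|3·(−6) + 2·5 − t| / √13 = 2
|t − (−8)| = 2√13.

t = −8 ± 2√13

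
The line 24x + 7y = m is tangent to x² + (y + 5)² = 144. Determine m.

For a tangent, require d(centre, line) = r = 12.
|24·0 + 7·(−5) − m| / √625 = 12
|m − (−35)| = 12·25, so m = 265 or m = −335.

m = −335 or m = 265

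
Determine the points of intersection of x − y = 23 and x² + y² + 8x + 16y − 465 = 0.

From the line, y = x − 23. Substituting:
2x² − 22x − 304 = 0  ⟹  x² − 11x − 152 = 0
x = 19 or x = −8, giving (19, −4) and (−8, −31).

(−8, −31) and (19, −4)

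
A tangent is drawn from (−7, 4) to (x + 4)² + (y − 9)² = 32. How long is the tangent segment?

√2

Centre (−4, 9), r² = 32. |PO|² = (−3)² + (−5)² = 34.
The tangent meets the radius at right angles, so tangent² = |PO|² − r² = 34 − 32 = 2.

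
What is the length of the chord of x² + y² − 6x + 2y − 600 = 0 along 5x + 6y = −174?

2√61

Substitute y = (−174 − 5x)/6:
61x² + 1464x + 6588 = 0  ⟹  x² + 24x + 108 = 0
x = −6 or x = −18, giving (−6, −24) and (−18, −14).
|(−6, −24) − (−18, −14)| = √((12)² + (−10)²) = 2√61.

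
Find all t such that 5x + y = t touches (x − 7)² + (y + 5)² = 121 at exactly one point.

For a tangent, require d(centre, line) = r = 11.
|5·7 + 1·(−5) − t| / √26 = 11
|t − (30)| = 11√26.

t = 30 ± 11√26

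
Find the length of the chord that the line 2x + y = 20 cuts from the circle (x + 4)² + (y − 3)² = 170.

From the line, y = −2x + 20. Substituting:
5x² − 60x + 135 = 0  ⟹  x² − 12x + 27 = 0
x = 9 or x = 3, giving (9, 2) and (3, 14).
Chord length = distance between (9, 2) and (3, 14) = √180 = 6√5.

6√5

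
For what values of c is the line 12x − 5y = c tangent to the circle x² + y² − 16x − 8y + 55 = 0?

c = 11 or c = 141

For a tangent, require d(centre, line) = r = 5.
|12·8 − 5·4 − c| / √169 = 5
|c − (76)| = 5·13, so c = 141 or c = 11.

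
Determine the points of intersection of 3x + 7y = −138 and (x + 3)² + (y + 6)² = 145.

Express y = (−138 − 3x)/7 and substitute into the circle:
58x² + 870x + 2552 = 0  ⟹  x² + 15x + 44 = 0
x = −4 or x = −11, giving (−4, −18) and (−11, −15).

(−11, −15) and (−4, −18)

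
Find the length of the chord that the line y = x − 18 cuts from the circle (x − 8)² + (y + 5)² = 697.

37√2

Express y = x − 18 and substitute into the circle:
2x² − 42x − 464 = 0  ⟹  x² − 21x − 232 = 0
x = 29 or x = −8, giving (29, 11) and (−8, −26).
|(29, 11) − (−8, −26)| = √((37)² + (37)²) = 37√2.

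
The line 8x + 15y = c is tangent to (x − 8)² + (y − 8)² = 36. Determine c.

Tangency holds when the distance from the centre (8, 8) to the line equals the radius 6:
|8·8 + 15·8 − c| / √289 = 6
|c − (184)| = 6·17, so c = 286 or c = 82.

c = 82 or c = 286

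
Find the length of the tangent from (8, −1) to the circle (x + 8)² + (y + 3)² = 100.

With centre O = (−8, −3), |OP|² = 260 and r² = 100.
Power of the point: PT² = |PO|² − r² = 160, so PT = 4√10.

4√10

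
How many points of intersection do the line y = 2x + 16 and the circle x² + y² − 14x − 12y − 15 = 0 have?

0

d² = (2·7 − 1·6 − (−16))²/5 = 576/5; r² = 100.
Since d² > r², the line lies outside the circle.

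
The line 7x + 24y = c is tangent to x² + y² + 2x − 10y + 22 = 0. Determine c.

Tangency holds when the distance from the centre (−1, 5) to the line equals the radius 2:
|7·(−1) + 24·5 − c| / √625 = 2
|c − (113)| = 2·25, so c = 163 or c = 63.

c = 63 or c = 163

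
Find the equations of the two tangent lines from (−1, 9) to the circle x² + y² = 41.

A line y − (9) = m(x − (−1)) is tangent when its distance from (0, 0) is √41:
[m·(1) − (−9)]² = 41(m² + 1)
20m² − 9m − 20 = 0, so m = −4/5 or m = 5/4.
With m = −4/5: 4x + 5y = 41. With m = 5/4: 5x − 4y = −41.

4x + 5y = 41 and 5x − 4y = −41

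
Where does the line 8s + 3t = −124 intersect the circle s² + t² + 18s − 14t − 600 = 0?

Substitute t = (−124 − 8s)/3:
73s² + 2482s + 15184 = 0  ⟹  s² + 34s + 208 = 0
s = −8 or s = −26, giving (−8, −20) and (−26, 28).

(−26, 28) and (−8, −20)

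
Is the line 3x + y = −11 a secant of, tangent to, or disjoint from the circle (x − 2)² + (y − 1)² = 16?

disjoint

Substituting the line into the circle gives 10x² + 68x + 132 = 0.
Δ = 4624 − 5280 = −656.
No real roots: the line does not meet the circle.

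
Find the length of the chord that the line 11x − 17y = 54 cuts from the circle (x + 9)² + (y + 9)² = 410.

Substitute y = (−54 + 11x)/17:
410x² + 7380x − 85280 = 0  ⟹  x² + 18x − 208 = 0
x = 8 or x = −26, giving (8, 2) and (−26, −20).
|(8, 2) − (−26, −20)| = √((34)² + (22)²) = 2√410.

2√410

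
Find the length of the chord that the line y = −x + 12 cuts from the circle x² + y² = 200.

16√2

Express y = −x + 12 and substitute into the circle:
2x² − 24x − 56 = 0  ⟹  x² − 12x − 28 = 0
x = 14 or x = −2, giving (14, −2) and (−2, 14).
Chord length = distance between (14, −2) and (−2, 14) = √512 = 16√2.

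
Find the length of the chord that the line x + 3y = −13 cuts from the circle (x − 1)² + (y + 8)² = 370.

12√10

From the line, y = (−13 − x)/3. Substituting:
10x² − 40x − 3200 = 0  ⟹  x² − 4x − 320 = 0
x = 20 or x = −16, giving (20, −11) and (−16, 1).
|(20, −11) − (−16, 1)| = √((36)² + (−12)²) = 12√10.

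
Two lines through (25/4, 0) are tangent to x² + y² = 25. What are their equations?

A line y − (0) = m(x − (25/4)) is tangent when its distance from (0, 0) is 5:
[m·(−25/4) − (0)]² = 25(m² + 1)
9m² − 16 = 0, so m = −4/3 or m = 4/3.
With m = −4/3: 4x + 3y = 25. With m = 4/3: 4x − 3y = 25.

4x + 3y = 25 and 4x − 3y = 25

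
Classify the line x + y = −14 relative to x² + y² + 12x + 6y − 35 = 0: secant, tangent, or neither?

secant

Centre (−6, −3), r² = 80. Distance² from centre to line = (5)²/2 = 25/2.
Since d² < r², the line cuts the circle twice.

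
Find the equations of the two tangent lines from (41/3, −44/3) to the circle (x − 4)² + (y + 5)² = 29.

5x + 2y = 39 and 2x + 5y = −46

Write the tangent as mx − y + (−44/3 − m·(41/3)) = 0 and set its distance from the centre to √29:
[m·(−29/3) − (29/3)]² = 29(m² + 1)
10m² + 29m + 10 = 0, so m = −5/2 or m = −2/5.
With m = −5/2: 5x + 2y = 39. With m = −2/5: 2x + 5y = −46.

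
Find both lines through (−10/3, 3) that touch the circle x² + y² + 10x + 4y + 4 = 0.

A line y − (3) = m(x − (−10/3)) is tangent when its distance from (−5, −2) is 5:
[m·(−5/3) − (−5)]² = 25(m² + 1)
4m² + 3m = 0, so m = 0 or m = −3/4.
Through (−10/3, 3) these give y = 3 and 3x + 4y = 2.

y = 3 and 3x + 4y = 2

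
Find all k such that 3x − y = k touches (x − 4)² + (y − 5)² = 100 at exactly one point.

k = 7 ± 10√10

Tangency holds when the distance from the centre (4, 5) to the line equals the radius 10:
|3·4 − 1·5 − k| / √10 = 10
|k − (7)| = 10√10.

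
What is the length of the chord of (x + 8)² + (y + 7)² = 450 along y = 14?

6

The distance from (−8, −7) to the line is 21, and r² = 450.
Chord = 2√(r² − d²) = 2·√(9) = 6.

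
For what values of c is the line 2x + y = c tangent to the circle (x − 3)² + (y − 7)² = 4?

c = 13 ± 2√5

For a tangent, require d(centre, line) = r = 2.
|2·3 + 1·7 − c| / √5 = 2
|c − (13)| = 2√5.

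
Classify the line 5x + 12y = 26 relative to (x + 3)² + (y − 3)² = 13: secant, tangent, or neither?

Centre (−3, 3), r² = 13. Distance² from centre to line = (−5)²/169 = 25/169.
Since d² < r², the line cuts the circle twice.

secant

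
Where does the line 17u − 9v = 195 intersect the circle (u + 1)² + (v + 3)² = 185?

(3, −16) and (12, 1)

From the line, v = (−195 + 17u)/9. Substituting:
370u² − 5550u + 13320 = 0  ⟹  u² − 15u + 36 = 0
u = 12 or u = 3, giving (12, 1) and (3, −16).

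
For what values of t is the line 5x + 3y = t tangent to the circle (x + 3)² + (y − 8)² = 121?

t = 9 ± 11√34

For a tangent, require d(centre, line) = r = 11.
|5·(−3) + 3·8 − t| / √34 = 11
|t − (9)| = 11√34.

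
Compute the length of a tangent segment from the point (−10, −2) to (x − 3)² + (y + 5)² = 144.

√34

The centre is (3, −5) and r = 12. The square of the distance from P to the centre is 169 + 9 = 178.
Power of the point: PT² = |PO|² − r² = 34, so PT = √34.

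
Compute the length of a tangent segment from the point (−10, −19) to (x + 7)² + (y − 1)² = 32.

The centre is (−7, 1) and r = 4√2. The square of the distance from P to the centre is 9 + 400 = 409.
By the tangent–radius right angle, tangent length = √(|PO|² − r²) = √377.

√377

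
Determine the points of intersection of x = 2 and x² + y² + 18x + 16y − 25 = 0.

(2, −15) and (2, −1)

The line gives x = 2. Substituting into the circle:
y² + 16y + 15 = 0
y = −1 or y = −15, giving (2, −1) and (2, −15).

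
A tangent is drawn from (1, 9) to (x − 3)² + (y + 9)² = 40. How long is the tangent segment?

12√2

Centre (3, −9), r² = 40. |PO|² = (−2)² + (18)² = 328.
The tangent meets the radius at right angles, so tangent² = |PO|² − r² = 328 − 40 = 288.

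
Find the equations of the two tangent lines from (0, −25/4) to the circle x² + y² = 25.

3x − 4y = 25 and 3x + 4y = −25

Let a tangent through (0, −25/4) have slope m. Its distance from (0, 0) must equal 5:
[m·(0) − (25/4)]² = 25(m² + 1)
16m² − 9 = 0, so m = 3/4 or m = −3/4.
Through (0, −25/4) these give 3x − 4y = 25 and 3x + 4y = −25.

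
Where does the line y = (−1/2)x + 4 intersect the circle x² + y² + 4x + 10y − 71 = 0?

(−2, 5) and (6, 1)

Substitute y = (8 − x)/2:
5x² − 20x − 60 = 0  ⟹  x² − 4x − 12 = 0
x = 6 or x = −2, giving (6, 1) and (−2, 5).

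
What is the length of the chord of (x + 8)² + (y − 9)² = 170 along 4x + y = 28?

2√17

Express y = −4x + 28 and substitute into the circle:
17x² − 136x + 255 = 0  ⟹  x² − 8x + 15 = 0
x = 5 or x = 3, giving (5, 8) and (3, 16).
Chord length = distance between (5, 8) and (3, 16) = √68 = 2√17.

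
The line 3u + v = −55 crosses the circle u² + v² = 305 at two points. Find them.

Substitute v = −3u − 55:
10u² + 330u + 2720 = 0  ⟹  u² + 33u + 272 = 0
u = −16 or u = −17, giving (−16, −7) and (−17, −4).

(−17, −4) and (−16, −7)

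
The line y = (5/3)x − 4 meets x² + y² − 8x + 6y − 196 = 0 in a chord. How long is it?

The distance from (4, −3) to the line is 17/√34, and r² = 221.
Chord = 2√(r² − d²) = 2·√(425/2) = 5√34.

5√34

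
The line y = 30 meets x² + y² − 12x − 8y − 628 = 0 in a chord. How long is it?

4

The distance from (6, 4) to the line is 26, and r² = 680.
Half the chord is √(r² − d²) = √(4), so the full chord is 4.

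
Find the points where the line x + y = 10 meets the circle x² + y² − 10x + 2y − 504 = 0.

Express y = −x + 10 and substitute into the circle:
2x² − 32x − 384 = 0  ⟹  x² − 16x − 192 = 0
x = 24 or x = −8, giving (24, −14) and (−8, 18).

(−8, 18) and (24, −14)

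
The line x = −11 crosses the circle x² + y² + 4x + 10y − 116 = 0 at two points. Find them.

(−11, −13) and (−11, 3)

The line gives x = −11. Substituting into the circle:
y² + 10y − 39 = 0
y = 3 or y = −13, giving (−11, 3) and (−11, −13).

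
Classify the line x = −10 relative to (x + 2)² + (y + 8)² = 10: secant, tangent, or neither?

neither

d² = (1·(−2) + 0·(−8) − (−10))² = 64; r² = 10.
Since d² > r², the line lies outside the circle.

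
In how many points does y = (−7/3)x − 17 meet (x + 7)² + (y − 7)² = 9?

d² = (7·(−7) + 3·7 − (−51))²/58 = 529/58; r² = 9.
Since d² > r², the line lies outside the circle.

0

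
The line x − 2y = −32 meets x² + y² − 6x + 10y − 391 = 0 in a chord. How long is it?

4√5

From the line, y = (32 + x)/2. Substituting:
5x² + 60x + 100 = 0  ⟹  x² + 12x + 20 = 0
x = −2 or x = −10, giving (−2, 15) and (−10, 11).
Chord length = distance between (−2, 15) and (−10, 11) = √80 = 4√5.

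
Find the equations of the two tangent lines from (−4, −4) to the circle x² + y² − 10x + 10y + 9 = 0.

Write the tangent as mx − y + (−4 − m·(−4)) = 0 and set its distance from the centre to √41:
(9m − (−1))² = 41(m² + 1)
20m² + 9m − 20 = 0, so m = 4/5 or m = −5/4.
With m = 4/5: 4x − 5y = 4. With m = −5/4: 5x + 4y = −36.

4x − 5y = 4 and 5x + 4y = −36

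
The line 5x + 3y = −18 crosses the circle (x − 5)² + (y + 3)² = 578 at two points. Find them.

Express y = (−18 − 5x)/3 and substitute into the circle:
34x² − 4896 = 0  ⟹  x² − 144 = 0
x = 12 or x = −12, giving (12, −26) and (−12, 14).

(−12, 14) and (12, −26)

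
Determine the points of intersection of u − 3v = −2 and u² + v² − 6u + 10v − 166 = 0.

From the line, v = (2 + u)/3. Substituting:
10u² − 20u − 1430 = 0  ⟹  u² − 2u − 143 = 0
u = 13 or u = −11, giving (13, 5) and (−11, −3).

(−11, −3) and (13, 5)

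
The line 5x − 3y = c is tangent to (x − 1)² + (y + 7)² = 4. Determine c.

c = 26 ± 2√34

Tangency holds when the distance from the centre (1, −7) to the line equals the radius 2:
|5·1 − 3·(−7) − c| / √34 = 2
|c − (26)| = 2√34.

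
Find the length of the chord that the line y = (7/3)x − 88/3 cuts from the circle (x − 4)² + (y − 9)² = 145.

Express y = (−88 + 7x)/3 and substitute into the circle:
58x² − 1682x + 12064 = 0  ⟹  x² − 29x + 208 = 0
x = 16 or x = 13, giving (16, 8) and (13, 1).
|(16, 8) − (13, 1)| = √((3)² + (7)²) = √58.

√58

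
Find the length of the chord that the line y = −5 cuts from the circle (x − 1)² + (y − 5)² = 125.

The distance from (1, 5) to the line is 10, and r² = 125.
Chord = 2√(r² − d²) = 2·√(25) = 10.

10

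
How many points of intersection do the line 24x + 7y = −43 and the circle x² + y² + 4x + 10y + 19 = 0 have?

2

Substituting the line into the circle gives 625x² + 580x − 230 = 0.
Δ = 336400 − (−575000) = 911400.
Two real roots: the line is a secant.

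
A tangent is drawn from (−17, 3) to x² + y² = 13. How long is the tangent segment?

With centre O = (0, 0), |OP|² = 298 and r² = 13.
Power of the point: PT² = |PO|² − r² = 285, so PT = √285.

√285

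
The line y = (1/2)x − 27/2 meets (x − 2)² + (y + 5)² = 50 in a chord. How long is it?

2√5

Centre (2, −5), r² = 50. Perpendicular distance d from centre to line = |−15| / √5 = 15/√5.
Half the chord is √(r² − d²) = √(5), so the full chord is 2√5.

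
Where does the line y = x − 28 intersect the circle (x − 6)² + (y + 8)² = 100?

Express y = x − 28 and substitute into the circle:
2x² − 52x + 336 = 0  ⟹  x² − 26x + 168 = 0
x = 14 or x = 12, giving (14, −14) and (12, −16).

(12, −16) and (14, −14)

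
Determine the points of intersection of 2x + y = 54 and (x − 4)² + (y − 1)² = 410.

(21, 12) and (23, 8)

Substitute y = −2x + 54:
5x² − 220x + 2415 = 0  ⟹  x² − 44x + 483 = 0
x = 23 or x = 21, giving (23, 8) and (21, 12).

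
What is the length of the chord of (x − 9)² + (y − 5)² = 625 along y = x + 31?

5√2

From the line, y = x + 31. Substituting:
2x² + 34x + 132 = 0  ⟹  x² + 17x + 66 = 0
x = −6 or x = −11, giving (−6, 25) and (−11, 20).
|(−6, 25) − (−11, 20)| = √((5)² + (5)²) = 5√2.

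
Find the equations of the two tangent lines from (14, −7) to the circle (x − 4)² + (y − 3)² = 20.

A line y − (−7) = m(x − (14)) is tangent when its distance from (4, 3) is 2√5:
[m·(−10) − (10)]² = 20(m² + 1)
2m² + 5m + 2 = 0, so m = −1/2 or m = −2.
Through (14, −7) these give x + 2y = 0 and 2x + y = 21.

x + 2y = 0 and 2x + y = 21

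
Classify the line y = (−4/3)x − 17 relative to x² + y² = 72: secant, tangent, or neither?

neither

Substituting the line into the circle gives 25x² + 408x + 1953 = 0.
Δ = 166464 − 195300 = −28836.
No real roots: the line does not meet the circle.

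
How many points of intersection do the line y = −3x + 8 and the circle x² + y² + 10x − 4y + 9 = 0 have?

Substituting the line into the circle gives 10x² − 26x + 41 = 0.
Δ = 676 − 1640 = −964.
No real roots: the line does not meet the circle.

0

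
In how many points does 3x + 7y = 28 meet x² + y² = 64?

Centre (0, 0), r² = 64. Distance² from centre to line = (−28)²/58 = 392/29.
Since d² < r², the line cuts the circle twice.

2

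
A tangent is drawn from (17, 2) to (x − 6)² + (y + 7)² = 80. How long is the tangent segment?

The centre is (6, −7) and r = 4√5. The square of the distance from P to the centre is 121 + 81 = 202.
Power of the point: PT² = |PO|² − r² = 122, so PT = √122.

√122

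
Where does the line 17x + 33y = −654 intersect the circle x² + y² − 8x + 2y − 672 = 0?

(−21, −9) and (12, −26)

Express y = (−654 − 17x)/33 and substitute into the circle:
1378x² + 12402x − 347256 = 0  ⟹  x² + 9x − 252 = 0
x = 12 or x = −21, giving (12, −26) and (−21, −9).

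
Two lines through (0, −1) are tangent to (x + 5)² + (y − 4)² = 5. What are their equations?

A line y − (−1) = m(x − (0)) is tangent when its distance from (−5, 4) is √5:
[m·(−5) − (5)]² = 5(m² + 1)
2m² + 5m + 2 = 0, so m = −1/2 or m = −2.
With m = −1/2: x + 2y = −2. With m = −2: 2x + y = −1.

x + 2y = −2 and 2x + y = −1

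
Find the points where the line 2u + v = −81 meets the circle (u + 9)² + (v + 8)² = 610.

(−32, −17) and (−30, −21)

Substitute v = −2u − 81:
5u² + 310u + 4800 = 0  ⟹  u² + 62u + 960 = 0
u = −30 or u = −32, giving (−30, −21) and (−32, −17).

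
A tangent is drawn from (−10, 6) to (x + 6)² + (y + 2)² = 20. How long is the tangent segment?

2√15

Centre (−6, −2), r² = 20. |PO|² = (−4)² + (8)² = 80.
The tangent meets the radius at right angles, so tangent² = |PO|² − r² = 80 − 20 = 60.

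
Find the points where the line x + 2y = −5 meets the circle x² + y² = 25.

(−5, 0) and (3, −4)

From the line, y = (−5 − x)/2. Substituting:
5x² + 10x − 75 = 0  ⟹  x² + 2x − 15 = 0
x = 3 or x = −5, giving (3, −4) and (−5, 0).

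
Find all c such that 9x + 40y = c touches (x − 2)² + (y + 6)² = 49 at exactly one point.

The line touches the circle iff its distance from (2, −6) is 7:
|9·2 + 40·(−6) − c| / √1681 = 7
|c − (−222)| = 7·41, so c = 65 or c = −509.

c = −509 or c = 65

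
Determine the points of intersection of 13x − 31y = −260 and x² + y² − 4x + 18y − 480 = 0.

(−20, 0) and (11, 13)

Substitute y = (260 + 13x)/31:
1130x² + 10170x − 248600 = 0  ⟹  x² + 9x − 220 = 0
x = 11 or x = −20, giving (11, 13) and (−20, 0).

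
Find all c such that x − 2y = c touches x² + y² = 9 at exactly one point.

c = ±3√5

For a tangent, require d(centre, line) = r = 3.
|1·0 − 2·0 − c| / √5 = 3
|c| = 3√5.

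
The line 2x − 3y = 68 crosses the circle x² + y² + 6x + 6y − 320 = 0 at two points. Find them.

From the line, y = (−68 + 2x)/3. Substituting:
13x² − 182x + 520 = 0  ⟹  x² − 14x + 40 = 0
x = 10 or x = 4, giving (10, −16) and (4, −20).

(4, −20) and (10, −16)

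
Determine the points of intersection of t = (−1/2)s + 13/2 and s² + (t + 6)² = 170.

From the line, t = (13 − s)/2. Substituting:
5s² − 50s − 55 = 0  ⟹  s² − 10s − 11 = 0
s = 11 or s = −1, giving (11, 1) and (−1, 7).

(−1, 7) and (11, 1)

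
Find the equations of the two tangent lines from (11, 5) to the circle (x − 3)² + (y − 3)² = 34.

5x − 3y = 40 and 3x + 5y = 58

A line y − (5) = m(x − (11)) is tangent when its distance from (3, 3) is √34:
[m·(−8) − (−2)]² = 34(m² + 1)
15m² − 16m − 15 = 0, so m = 5/3 or m = −3/5.
Through (11, 5) these give 5x − 3y = 40 and 3x + 5y = 58.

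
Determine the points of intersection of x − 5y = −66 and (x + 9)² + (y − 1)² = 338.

(−26, 8) and (4, 14)

From the line, y = (66 + x)/5. Substituting:
26x² + 572x − 2704 = 0  ⟹  x² + 22x − 104 = 0
x = 4 or x = −26, giving (4, 14) and (−26, 8).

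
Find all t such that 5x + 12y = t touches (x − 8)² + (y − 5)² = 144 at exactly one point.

The line touches the circle iff its distance from (8, 5) is 12:
|5·8 + 12·5 − t| / √169 = 12
|t − (100)| = 12·13, so t = 256 or t = −56.

t = −56 or t = 256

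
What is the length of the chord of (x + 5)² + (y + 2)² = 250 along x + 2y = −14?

Substitute y = (−14 − x)/2:
5x² + 60x − 800 = 0  ⟹  x² + 12x − 160 = 0
x = 8 or x = −20, giving (8, −11) and (−20, 3).
|(8, −11) − (−20, 3)| = √((28)² + (−14)²) = 14√5.

14√5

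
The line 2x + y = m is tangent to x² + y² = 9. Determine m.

Tangency holds when the distance from the centre (0, 0) to the line equals the radius 3:
|2·0 + 1·0 − m| / √5 = 3
|m| = 3√5.

m = ±3√5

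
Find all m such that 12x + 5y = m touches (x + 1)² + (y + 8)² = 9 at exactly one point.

Tangency holds when the distance from the centre (−1, −8) to the line equals the radius 3:
|12·(−1) + 5·(−8) − m| / √169 = 3
|m − (−52)| = 3·13, so m = −13 or m = −91.

m = −91 or m = −13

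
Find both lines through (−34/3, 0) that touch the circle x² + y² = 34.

3x + 5y = −34 and 3x − 5y = −34

Let a tangent through (−34/3, 0) have slope m. Its distance from (0, 0) must equal √34:
[m·(34/3) − (0)]² = 34(m² + 1)
25m² − 9 = 0, so m = −3/5 or m = 3/5.
With m = −3/5: 3x + 5y = −34. With m = 3/5: 3x − 5y = −34.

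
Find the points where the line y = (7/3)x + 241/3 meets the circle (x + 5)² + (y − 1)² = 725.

Substitute y = (241 + 7x)/3:
58x² + 3422x + 50344 = 0  ⟹  x² + 59x + 868 = 0
x = −28 or x = −31, giving (−28, 15) and (−31, 8).

(−31, 8) and (−28, 15)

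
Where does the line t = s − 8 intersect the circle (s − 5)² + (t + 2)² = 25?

(2, −6) and (9, 1)

Substitute t = s − 8:
2s² − 22s + 36 = 0  ⟹  s² − 11s + 18 = 0
s = 9 or s = 2, giving (9, 1) and (2, −6).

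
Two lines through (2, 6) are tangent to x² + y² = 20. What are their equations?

Write the tangent as mx − y + (6 − m·(2)) = 0 and set its distance from the centre to 2√5:
(−2m − (−6))² = 20(m² + 1)
2m² + 3m − 2 = 0, so m = −2 or m = 1/2.
With m = −2: 2x + y = 10. With m = 1/2: x − 2y = −10.

2x + y = 10 and x − 2y = −10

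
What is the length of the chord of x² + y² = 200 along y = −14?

Substitute y = −14:
x² − 4 = 0
x = 2 or x = −2, giving (2, −14) and (−2, −14).
|(2, −14) − (−2, −14)| = √((4)² + (0)²) = 4.

4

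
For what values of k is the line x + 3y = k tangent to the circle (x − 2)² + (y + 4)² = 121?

The line touches the circle iff its distance from (2, −4) is 11:
|1·2 + 3·(−4) − k| / √10 = 11
|k − (−10)| = 11√10.

k = −10 ± 11√10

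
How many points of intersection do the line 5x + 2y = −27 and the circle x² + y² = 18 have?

Centre (0, 0), r² = 18. Distance² from centre to line = (27)²/29 = 729/29.
Since d² > r², the line lies outside the circle.

0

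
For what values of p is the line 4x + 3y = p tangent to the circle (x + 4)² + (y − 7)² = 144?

p = −55 or p = 65

For a tangent, require d(centre, line) = r = 12.
|4·(−4) + 3·7 − p| / √25 = 12
|p − (5)| = 12·5, so p = 65 or p = −55.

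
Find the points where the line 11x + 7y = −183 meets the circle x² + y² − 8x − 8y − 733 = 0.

Express y = (−183 − 11x)/7 and substitute into the circle:
170x² + 4250x + 7820 = 0  ⟹  x² + 25x + 46 = 0
x = −2 or x = −23, giving (−2, −23) and (−23, 10).

(−23, 10) and (−2, −23)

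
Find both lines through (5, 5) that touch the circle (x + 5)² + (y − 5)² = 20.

Write the tangent as mx − y + (5 − m·(5)) = 0 and set its distance from the centre to 2√5:
(−10m − (0))² = 20(m² + 1)
4m² − 1 = 0, so m = 1/2 or m = −1/2.
Through (5, 5) these give x − 2y = −5 and x + 2y = 15.

x − 2y = −5 and x + 2y = 15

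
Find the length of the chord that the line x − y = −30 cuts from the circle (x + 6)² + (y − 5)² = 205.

7√2

Centre (−6, 5), r² = 205. Perpendicular distance d from centre to line = |19| / √2 = 19/√2.
Half the chord is √(r² − d²) = √(49/2), so the full chord is 7√2.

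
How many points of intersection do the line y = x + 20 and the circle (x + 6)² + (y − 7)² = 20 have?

Substituting the line into the circle gives 2x² + 38x + 185 = 0.
Δ = 1444 − 1480 = −36.
No real roots: the line does not meet the circle.

0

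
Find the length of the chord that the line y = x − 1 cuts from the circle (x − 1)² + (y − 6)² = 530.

Express y = x − 1 and substitute into the circle:
2x² − 16x − 480 = 0  ⟹  x² − 8x − 240 = 0
x = 20 or x = −12, giving (20, 19) and (−12, −13).
Chord length = distance between (20, 19) and (−12, −13) = √2048 = 32√2.

32√2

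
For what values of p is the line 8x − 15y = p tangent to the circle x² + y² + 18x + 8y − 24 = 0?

For a tangent, require d(centre, line) = r = 11.
|8·(−9) − 15·(−4) − p| / √289 = 11
|p − (−12)| = 11·17, so p = 175 or p = −199.

p = −199 or p = 175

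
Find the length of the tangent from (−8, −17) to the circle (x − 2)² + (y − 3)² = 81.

√419

With centre O = (2, 3), |OP|² = 500 and r² = 81.
Power of the point: PT² = |PO|² − r² = 419, so PT = √419.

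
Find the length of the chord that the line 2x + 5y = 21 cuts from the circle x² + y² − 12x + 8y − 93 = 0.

4√29

From the line, y = (21 − 2x)/5. Substituting:
29x² − 464x − 1044 = 0  ⟹  x² − 16x − 36 = 0
x = 18 or x = −2, giving (18, −3) and (−2, 5).
|(18, −3) − (−2, 5)| = √((20)² + (−8)²) = 4√29.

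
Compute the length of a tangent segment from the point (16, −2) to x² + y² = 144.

2√29

Centre (0, 0), r² = 144. |PO|² = (16)² + (−2)² = 260.
The tangent meets the radius at right angles, so tangent² = |PO|² − r² = 260 − 144 = 116.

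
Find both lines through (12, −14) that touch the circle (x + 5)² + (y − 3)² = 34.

5x + 3y = 18 and 3x + 5y = −34

Write the tangent as mx − y + (−14 − m·(12)) = 0 and set its distance from the centre to √34:
(−17m − (17))² = 34(m² + 1)
15m² + 34m + 15 = 0, so m = −5/3 or m = −3/5.
Through (12, −14) these give 5x + 3y = 18 and 3x + 5y = −34.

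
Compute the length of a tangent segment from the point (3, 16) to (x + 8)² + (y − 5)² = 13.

Centre (−8, 5), r² = 13. |PO|² = (11)² + (11)² = 242.
The tangent meets the radius at right angles, so tangent² = |PO|² − r² = 242 − 13 = 229.

√229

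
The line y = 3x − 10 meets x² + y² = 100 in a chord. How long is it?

6√10

The distance from (0, 0) to the line is 10/√10, and r² = 100.
Chord = 2√(r² − d²) = 2·√(90) = 6√10.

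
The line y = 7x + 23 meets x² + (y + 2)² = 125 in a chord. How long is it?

Centre (0, −2), r² = 125. Perpendicular distance d from centre to line = |25| / √50 = 25/√50.
Chord = 2√(r² − d²) = 2·√(225/2) = 15√2.

15√2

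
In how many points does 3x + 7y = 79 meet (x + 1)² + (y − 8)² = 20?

Substituting the line into the circle gives 58x² − 40x − 402 = 0.
Discriminant = (−40)² − 4·58·(−402) = 94864 > 0.
Two real roots: the line is a secant.

2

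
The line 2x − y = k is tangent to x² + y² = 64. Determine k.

k = ±8√5

For a tangent, require d(centre, line) = r = 8.
|2·0 − 1·0 − k| / √5 = 8
|k| = 8√5.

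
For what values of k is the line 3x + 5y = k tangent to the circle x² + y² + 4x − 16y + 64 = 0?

For a tangent, require d(centre, line) = r = 2.
|3·(−2) + 5·8 − k| / √34 = 2
|k − (34)| = 2√34.

k = 34 ± 2√34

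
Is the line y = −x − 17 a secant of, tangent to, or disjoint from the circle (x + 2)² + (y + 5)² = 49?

disjoint

Centre (−2, −5), r² = 49. Distance² from centre to line = (10)²/2 = 50.
Since d² > r², the line lies outside the circle.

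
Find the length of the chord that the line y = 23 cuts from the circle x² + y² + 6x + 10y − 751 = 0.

2

Substitute y = 23:
x² + 6x + 8 = 0
x = −2 or x = −4, giving (−2, 23) and (−4, 23).
|(−2, 23) − (−4, 23)| = √((2)² + (0)²) = 2.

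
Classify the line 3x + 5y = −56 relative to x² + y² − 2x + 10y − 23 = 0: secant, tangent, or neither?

Centre (1, −5), r² = 49. Distance² from centre to line = (34)²/34 = 34.
Since d² < r², the line cuts the circle twice.

secant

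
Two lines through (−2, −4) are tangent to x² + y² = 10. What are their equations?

x − 3y = 10 and 3x + y = −10

A line y − (−4) = m(x − (−2)) is tangent when its distance from (0, 0) is √10:
[m·(2) − (4)]² = 10(m² + 1)
3m² + 8m − 3 = 0, so m = 1/3 or m = −3.
With m = 1/3: x − 3y = 10. With m = −3: 3x + y = −10.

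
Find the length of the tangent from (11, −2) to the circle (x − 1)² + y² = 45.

√59

The centre is (1, 0) and r = 3√5. The square of the distance from P to the centre is 100 + 4 = 104.
The tangent meets the radius at right angles, so tangent² = |PO|² − r² = 104 − 45 = 59.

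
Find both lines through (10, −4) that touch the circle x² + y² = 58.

Write the tangent as mx − y + (−4 − m·(10)) = 0 and set its distance from the centre to √58:
(−10m − (4))² = 58(m² + 1)
21m² + 40m − 21 = 0, so m = −7/3 or m = 3/7.
With m = −7/3: 7x + 3y = 58. With m = 3/7: 3x − 7y = 58.

7x + 3y = 58 and 3x − 7y = 58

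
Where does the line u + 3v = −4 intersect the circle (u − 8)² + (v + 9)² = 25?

From the line, v = (−4 − u)/3. Substituting:
10u² − 190u + 880 = 0  ⟹  u² − 19u + 88 = 0
u = 11 or u = 8, giving (11, −5) and (8, −4).

(8, −4) and (11, −5)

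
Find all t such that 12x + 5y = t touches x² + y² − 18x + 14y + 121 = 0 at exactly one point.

t = 34 or t = 112

The line touches the circle iff its distance from (9, −7) is 3:
|12·9 + 5·(−7) − t| / √169 = 3
|t − (73)| = 3·13, so t = 112 or t = 34.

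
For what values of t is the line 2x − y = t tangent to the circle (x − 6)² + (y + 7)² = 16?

t = 19 ± 4√5

Tangency holds when the distance from the centre (6, −7) to the line equals the radius 4:
|2·6 − 1·(−7) − t| / √5 = 4
|t − (19)| = 4√5.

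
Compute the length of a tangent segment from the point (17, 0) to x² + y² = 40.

√249

Centre (0, 0), r² = 40. |PO|² = (17)² + (0)² = 289.
By the tangent–radius right angle, tangent length = √(|PO|² − r²) = √249.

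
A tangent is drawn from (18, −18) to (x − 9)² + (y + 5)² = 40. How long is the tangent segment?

√210

Centre (9, −5), r² = 40. |PO|² = (9)² + (−13)² = 250.
The tangent meets the radius at right angles, so tangent² = |PO|² − r² = 250 − 40 = 210.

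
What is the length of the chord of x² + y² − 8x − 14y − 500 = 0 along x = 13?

44

Centre (4, 7), r² = 565. Perpendicular distance d from centre to line = |−9| / √1 = 9.
Half the chord is √(r² − d²) = √(484), so the full chord is 44.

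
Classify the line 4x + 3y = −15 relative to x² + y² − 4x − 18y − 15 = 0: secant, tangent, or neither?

tangent

d² = (4·2 + 3·9 − (−15))²/25 = 100; r² = 100.
Since d² = r², the line is tangent.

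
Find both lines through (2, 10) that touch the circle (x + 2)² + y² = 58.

3x − 7y = −64 and 7x + 3y = 44

Write the tangent as mx − y + (10 − m·(2)) = 0 and set its distance from the centre to √58:
(−4m − (−10))² = 58(m² + 1)
21m² + 40m − 21 = 0, so m = 3/7 or m = −7/3.
With m = 3/7: 3x − 7y = −64. With m = −7/3: 7x + 3y = 44.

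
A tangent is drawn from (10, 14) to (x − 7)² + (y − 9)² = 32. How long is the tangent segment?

√2

The centre is (7, 9) and r = 4√2. The square of the distance from P to the centre is 9 + 25 = 34.
By the tangent–radius right angle, tangent length = √(|PO|² − r²) = √2.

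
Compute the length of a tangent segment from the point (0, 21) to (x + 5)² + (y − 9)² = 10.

√159

Centre (−5, 9), r² = 10. |PO|² = (5)² + (12)² = 169.
Power of the point: PT² = |PO|² − r² = 159, so PT = √159.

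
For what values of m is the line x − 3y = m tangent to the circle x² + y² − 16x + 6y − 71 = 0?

Tangency holds when the distance from the centre (8, −3) to the line equals the radius 12:
|1·8 − 3·(−3) − m| / √10 = 12
|m − (17)| = 12√10.

m = 17 ± 12√10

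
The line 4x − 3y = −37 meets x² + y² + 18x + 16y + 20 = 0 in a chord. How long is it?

20

The distance from (−9, −8) to the line is 25/√25, and r² = 125.
Half the chord is √(r² − d²) = √(100), so the full chord is 20.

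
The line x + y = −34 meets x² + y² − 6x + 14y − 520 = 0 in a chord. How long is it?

The distance from (3, −7) to the line is 30/√2, and r² = 578.
Half the chord is √(r² − d²) = √(128), so the full chord is 16√2.

16√2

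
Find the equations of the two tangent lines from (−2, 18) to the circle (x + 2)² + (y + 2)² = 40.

A line y − (18) = m(x − (−2)) is tangent when its distance from (−2, −2) is 2√10:
[m·(0) − (−20)]² = 40(m² + 1)
m² − 9 = 0, so m = 3 or m = −3.
Through (−2, 18) these give 3x − y = −24 and 3x + y = 12.

3x − y = −24 and 3x + y = 12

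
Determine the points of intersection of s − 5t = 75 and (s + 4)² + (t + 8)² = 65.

Express t = (−75 + s)/5 and substitute into the circle:
26s² + 130s = 0  ⟹  s² + 5s = 0
s = 0 or s = −5, giving (0, −15) and (−5, −16).

(−5, −16) and (0, −15)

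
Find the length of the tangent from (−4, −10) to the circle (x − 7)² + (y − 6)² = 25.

4√22

With centre O = (7, 6), |OP|² = 377 and r² = 25.
By the tangent–radius right angle, tangent length = √(|PO|² − r²) = √352 = 4√22.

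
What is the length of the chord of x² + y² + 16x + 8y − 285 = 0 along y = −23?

4

Centre (−8, −4), r² = 365. Perpendicular distance d from centre to line = |19| / √1 = 19.
Chord = 2√(r² − d²) = 2·√(4) = 4.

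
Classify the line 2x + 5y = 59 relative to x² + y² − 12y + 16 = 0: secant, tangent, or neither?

neither

d² = (2·0 + 5·6 − (59))²/29 = 29; r² = 20.
Since d² > r², the line lies outside the circle.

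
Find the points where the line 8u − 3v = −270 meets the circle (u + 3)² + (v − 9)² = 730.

(−30, 10) and (−24, 26)

Express v = (270 + 8u)/3 and substitute into the circle:
73u² + 3942u + 52560 = 0  ⟹  u² + 54u + 720 = 0
u = −24 or u = −30, giving (−24, 26) and (−30, 10).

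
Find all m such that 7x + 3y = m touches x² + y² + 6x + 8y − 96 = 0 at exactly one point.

For a tangent, require d(centre, line) = r = 11.
|7·(−3) + 3·(−4) − m| / √58 = 11
|m − (−33)| = 11√58.

m = −33 ± 11√58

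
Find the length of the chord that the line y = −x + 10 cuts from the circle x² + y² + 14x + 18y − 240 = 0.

8√2

Centre (−7, −9), r² = 370. Perpendicular distance d from centre to line = |−26| / √2 = 26/√2.
Half the chord is √(r² − d²) = √(32), so the full chord is 8√2.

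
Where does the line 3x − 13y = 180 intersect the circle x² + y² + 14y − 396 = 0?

Substitute y = (−180 + 3x)/13:
178x² − 534x − 67284 = 0  ⟹  x² − 3x − 378 = 0
x = 21 or x = −18, giving (21, −9) and (−18, −18).

(−18, −18) and (21, −9)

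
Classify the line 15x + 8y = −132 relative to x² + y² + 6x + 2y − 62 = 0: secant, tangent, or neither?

secant

d² = (15·(−3) + 8·(−1) − (−132))²/289 = 6241/289; r² = 72.
Since d² < r², the line cuts the circle twice.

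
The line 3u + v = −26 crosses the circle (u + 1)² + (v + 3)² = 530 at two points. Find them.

Substitute v = −3u − 26:
10u² + 140u = 0  ⟹  u² + 14u = 0
u = 0 or u = −14, giving (0, −26) and (−14, 16).

(−14, 16) and (0, −26)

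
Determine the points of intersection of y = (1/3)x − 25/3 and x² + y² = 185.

(−8, −11) and (13, −4)

Substitute y = (−25 + x)/3:
10x² − 50x − 1040 = 0  ⟹  x² − 5x − 104 = 0
x = 13 or x = −8, giving (13, −4) and (−8, −11).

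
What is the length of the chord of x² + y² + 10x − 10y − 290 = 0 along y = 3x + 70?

Substitute y = 3x + 70:
10x² + 400x + 3910 = 0  ⟹  x² + 40x + 391 = 0
x = −17 or x = −23, giving (−17, 19) and (−23, 1).
|(−17, 19) − (−23, 1)| = √((6)² + (18)²) = 6√10.

6√10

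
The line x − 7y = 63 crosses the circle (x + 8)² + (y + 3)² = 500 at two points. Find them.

(−28, −13) and (14, −7)

Express y = (−63 + x)/7 and substitute into the circle:
50x² + 700x − 19600 = 0  ⟹  x² + 14x − 392 = 0
x = 14 or x = −28, giving (14, −7) and (−28, −13).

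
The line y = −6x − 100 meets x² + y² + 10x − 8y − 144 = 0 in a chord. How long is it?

The distance from (−5, 4) to the line is 74/√37, and r² = 185.
Chord = 2√(r² − d²) = 2·√(37) = 2√37.

2√37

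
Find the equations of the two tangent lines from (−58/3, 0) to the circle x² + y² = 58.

3x + 7y = −58 and 3x − 7y = −58

Write the tangent as mx − y + (0 − m·(−58/3)) = 0 and set its distance from the centre to √58:
(58/3m − (0))² = 58(m² + 1)
49m² − 9 = 0, so m = −3/7 or m = 3/7.
Through (−58/3, 0) these give 3x + 7y = −58 and 3x − 7y = −58.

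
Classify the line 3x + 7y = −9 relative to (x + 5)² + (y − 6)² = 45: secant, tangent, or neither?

Substituting the line into the circle gives 58x² + 796x + 1621 = 0.
Δ = 633616 − 376072 = 257544.
Two real roots: the line is a secant.

secant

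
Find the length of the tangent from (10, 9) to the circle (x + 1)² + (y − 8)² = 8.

√114

The centre is (−1, 8) and r = 2√2. The square of the distance from P to the centre is 121 + 1 = 122.
By the tangent–radius right angle, tangent length = √(|PO|² − r²) = √114.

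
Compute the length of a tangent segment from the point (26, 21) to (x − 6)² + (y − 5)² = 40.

With centre O = (6, 5), |OP|² = 656 and r² = 40.
By the tangent–radius right angle, tangent length = √(|PO|² − r²) = √616 = 2√154.

2√154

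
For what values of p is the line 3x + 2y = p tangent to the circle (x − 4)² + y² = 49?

Tangency holds when the distance from the centre (4, 0) to the line equals the radius 7:
|3·4 + 2·0 − p| / √13 = 7
|p − (12)| = 7√13.

p = 12 ± 7√13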